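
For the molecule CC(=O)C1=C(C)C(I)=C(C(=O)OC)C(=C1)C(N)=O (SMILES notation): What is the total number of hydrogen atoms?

Walk through each heavy atom and fill implicit hydrogens from standard valence (C 4, N 3, O 2, S 2, halogen 1):
  atom 1: C, bond orders sum to 1 (valence 4) → 3 H
  atom 2: C, bond orders sum to 4 (valence 4) → 0 H
  atom 3: O, bond orders sum to 2 (valence 2) → 0 H
  atom 4: C, bond orders sum to 4 (valence 4) → 0 H
  atom 5: C, bond orders sum to 4 (valence 4) → 0 H
  atom 6: C, bond orders sum to 1 (valence 4) → 3 H
  atom 7: C, bond orders sum to 4 (valence 4) → 0 H
  atom 8: I (halogen, monovalent) → 0 H
  atom 9: C, bond orders sum to 4 (valence 4) → 0 H
  atom 10: C, bond orders sum to 4 (valence 4) → 0 H
  atom 11: O, bond orders sum to 2 (valence 2) → 0 H
  atom 12: O, bond orders sum to 2 (valence 2) → 0 H
  atom 13: C, bond orders sum to 1 (valence 4) → 3 H
  atom 14: C, bond orders sum to 4 (valence 4) → 0 H
  atom 15: C, bond orders sum to 3 (valence 4) → 1 H
  atom 16: C, bond orders sum to 4 (valence 4) → 0 H
  atom 17: N, bond orders sum to 1 (valence 3) → 2 H
  atom 18: O, bond orders sum to 2 (valence 2) → 0 H
Total hydrogens: 12.

12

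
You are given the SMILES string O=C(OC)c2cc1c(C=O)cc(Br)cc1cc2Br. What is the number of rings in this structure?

In SMILES, each pair of matching ring-closure digits denotes one ring-closing bond; the number of such bonds equals the number of independent rings.
Ring-closure bonds here: 2.

2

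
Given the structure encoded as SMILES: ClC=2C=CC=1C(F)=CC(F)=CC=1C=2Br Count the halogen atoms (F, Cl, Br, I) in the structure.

Halogen atoms appear at heavy-atom positions 1, 7, 10, 14 (1×Br, 1×Cl, 2×F).
Halogen count: 4.

4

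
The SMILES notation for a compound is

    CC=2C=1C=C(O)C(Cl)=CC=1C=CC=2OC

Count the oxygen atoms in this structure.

Scan the SMILES for O atoms (remember two-letter symbols like Cl and Br are single atoms).
Oxygen count: 2.

2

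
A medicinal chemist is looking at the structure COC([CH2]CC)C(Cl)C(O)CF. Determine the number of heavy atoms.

Every atom symbol written in the SMILES (organic subset) is one heavy atom; implicit H are not written.
Heavy atoms by element → C:8, Cl:1, F:1, O:2.
Total: 12.

12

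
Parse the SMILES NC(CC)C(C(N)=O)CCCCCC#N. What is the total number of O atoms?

Scan the SMILES for O atoms (remember two-letter symbols like Cl and Br are single atoms).
Oxygen count: 1.

1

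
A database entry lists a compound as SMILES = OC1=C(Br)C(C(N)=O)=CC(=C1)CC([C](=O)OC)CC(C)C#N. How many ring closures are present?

In SMILES, each pair of matching ring-closure digits denotes one ring-closing bond; the number of such bonds equals the number of independent rings.
Ring-closure bonds here: 1.

1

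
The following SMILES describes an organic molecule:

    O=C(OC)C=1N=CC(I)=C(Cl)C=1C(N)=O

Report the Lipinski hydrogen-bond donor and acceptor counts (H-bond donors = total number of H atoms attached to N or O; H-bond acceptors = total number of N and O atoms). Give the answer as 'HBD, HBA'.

2, 5

Donors: find every N or O and count the H atoms it carries.
  atom 1 (O): bond orders sum to 2 → 0 H
  atom 3 (O): bond orders sum to 2 → 0 H
  atom 6 (N): bond orders sum to 3 → 0 H
  atom 14 (N): bond orders sum to 1 → 2 H
  atom 15 (O): bond orders sum to 2 → 0 H
Lipinski HBD = 2.
Acceptors: N atoms = 2, O atoms = 3 → HBA = 5.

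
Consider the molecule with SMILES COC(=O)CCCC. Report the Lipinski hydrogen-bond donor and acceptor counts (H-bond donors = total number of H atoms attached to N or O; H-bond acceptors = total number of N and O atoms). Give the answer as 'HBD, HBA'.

0, 2

Donors: find every N or O and count the H atoms it carries.
  atom 2 (O): bond orders sum to 2 → 0 H
  atom 4 (O): bond orders sum to 2 → 0 H
Lipinski HBD = 0.
Acceptors: N atoms = 0, O atoms = 2 → HBA = 2.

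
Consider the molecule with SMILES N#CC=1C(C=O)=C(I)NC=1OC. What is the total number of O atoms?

Scan the SMILES for O atoms (remember two-letter symbols like Cl and Br are single atoms).
Oxygen count: 2.

2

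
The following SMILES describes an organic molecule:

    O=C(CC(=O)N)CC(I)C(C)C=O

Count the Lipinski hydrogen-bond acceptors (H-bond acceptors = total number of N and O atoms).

N atoms: 1; O atoms: 3.
Lipinski HBA = 1 + 3 = 4.

4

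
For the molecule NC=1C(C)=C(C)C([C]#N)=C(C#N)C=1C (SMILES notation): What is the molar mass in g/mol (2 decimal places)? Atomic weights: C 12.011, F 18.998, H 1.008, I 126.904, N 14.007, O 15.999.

First, the molecular formula is C11H11N3 (counting implicit H from valence).
  C: 11 × 12.011 = 132.121
  H: 11 × 1.008 = 11.088
  N: 3 × 14.007 = 42.021
Sum: 11×12.011 + 11×1.008 + 3×14.007 = 185.230 → 185.23 g/mol.

185.23 g/mol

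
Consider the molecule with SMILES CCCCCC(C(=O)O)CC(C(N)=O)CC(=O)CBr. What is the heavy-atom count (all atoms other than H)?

19

Every atom symbol written in the SMILES (organic subset) is one heavy atom; implicit H are not written.
Heavy atoms by element → Br:1, C:13, N:1, O:4.
Total: 19.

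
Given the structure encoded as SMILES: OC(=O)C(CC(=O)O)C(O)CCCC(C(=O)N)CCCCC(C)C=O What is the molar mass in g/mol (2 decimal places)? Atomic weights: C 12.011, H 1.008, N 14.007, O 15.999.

First, the molecular formula is C17H29NO7 (counting implicit H from valence).
  C: 17 × 12.011 = 204.187
  H: 29 × 1.008 = 29.232
  N: 1 × 14.007 = 14.007
  O: 7 × 15.999 = 111.993
Sum: 17×12.011 + 29×1.008 + 1×14.007 + 7×15.999 = 359.419 → 359.42 g/mol.

359.42 g/mol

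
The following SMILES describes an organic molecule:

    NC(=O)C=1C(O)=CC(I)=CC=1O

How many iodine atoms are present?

1

Scan the SMILES for I atoms (remember two-letter symbols like Cl and Br are single atoms).
Iodine count: 1.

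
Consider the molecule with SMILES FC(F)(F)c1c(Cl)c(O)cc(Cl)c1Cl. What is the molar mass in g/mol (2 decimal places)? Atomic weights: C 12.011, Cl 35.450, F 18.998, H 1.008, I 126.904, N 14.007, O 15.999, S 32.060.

First, the molecular formula is C7H2Cl3F3O (counting implicit H from valence).
  C: 7 × 12.011 = 84.077
  Cl: 3 × 35.450 = 106.350
  F: 3 × 18.998 = 56.994
  H: 2 × 1.008 = 2.016
  O: 1 × 15.999 = 15.999
Sum: 7×12.011 + 3×35.450 + 3×18.998 + 2×1.008 + 1×15.999 = 265.436 → 265.44 g/mol.

265.44 g/mol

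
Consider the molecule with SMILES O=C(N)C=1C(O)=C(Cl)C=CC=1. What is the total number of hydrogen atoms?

Walk through each heavy atom and fill implicit hydrogens from standard valence (C 4, N 3, O 2, S 2, halogen 1):
  atom 1: O, bond orders sum to 2 (valence 2) → 0 H
  atom 2: C, bond orders sum to 4 (valence 4) → 0 H
  atom 3: N, bond orders sum to 1 (valence 3) → 2 H
  atom 4: C, bond orders sum to 4 (valence 4) → 0 H
  atom 5: C, bond orders sum to 4 (valence 4) → 0 H
  atom 6: O, bond orders sum to 1 (valence 2) → 1 H
  atom 7: C, bond orders sum to 4 (valence 4) → 0 H
  atom 8: Cl (halogen, monovalent) → 0 H
  atom 9: C, bond orders sum to 3 (valence 4) → 1 H
  atom 10: C, bond orders sum to 3 (valence 4) → 1 H
  atom 11: C, bond orders sum to 3 (valence 4) → 1 H
Total hydrogens: 6.

6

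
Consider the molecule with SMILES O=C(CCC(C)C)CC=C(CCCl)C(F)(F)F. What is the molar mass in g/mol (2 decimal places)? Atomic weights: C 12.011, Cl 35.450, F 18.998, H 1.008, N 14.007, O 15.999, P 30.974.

270.72 g/mol

First, the molecular formula is C12H18ClF3O (counting implicit H from valence).
  C: 12 × 12.011 = 144.132
  Cl: 1 × 35.450 = 35.450
  F: 3 × 18.998 = 56.994
  H: 18 × 1.008 = 18.144
  O: 1 × 15.999 = 15.999
Sum: 12×12.011 + 1×35.450 + 3×18.998 + 18×1.008 + 1×15.999 = 270.719 → 270.72 g/mol.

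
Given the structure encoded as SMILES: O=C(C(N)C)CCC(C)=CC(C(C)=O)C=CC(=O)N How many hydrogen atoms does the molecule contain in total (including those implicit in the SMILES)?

22

Walk through each heavy atom and fill implicit hydrogens from standard valence (C 4, N 3, O 2, S 2, halogen 1):
  atom 1: O, bond orders sum to 2 (valence 2) → 0 H
  atom 2: C, bond orders sum to 4 (valence 4) → 0 H
  atom 3: C, bond orders sum to 3 (valence 4) → 1 H
  atom 4: N, bond orders sum to 1 (valence 3) → 2 H
  atom 5: C, bond orders sum to 1 (valence 4) → 3 H
  atom 6: C, bond orders sum to 2 (valence 4) → 2 H
  atom 7: C, bond orders sum to 2 (valence 4) → 2 H
  atom 8: C, bond orders sum to 4 (valence 4) → 0 H
  atom 9: C, bond orders sum to 1 (valence 4) → 3 H
  atom 10: C, bond orders sum to 3 (valence 4) → 1 H
  atom 11: C, bond orders sum to 3 (valence 4) → 1 H
  atom 12: C, bond orders sum to 4 (valence 4) → 0 H
  atom 13: C, bond orders sum to 1 (valence 4) → 3 H
  atom 14: O, bond orders sum to 2 (valence 2) → 0 H
  atom 15: C, bond orders sum to 3 (valence 4) → 1 H
  atom 16: C, bond orders sum to 3 (valence 4) → 1 H
  atom 17: C, bond orders sum to 4 (valence 4) → 0 H
  atom 18: O, bond orders sum to 2 (valence 2) → 0 H
  atom 19: N, bond orders sum to 1 (valence 3) → 2 H
Total hydrogens: 22.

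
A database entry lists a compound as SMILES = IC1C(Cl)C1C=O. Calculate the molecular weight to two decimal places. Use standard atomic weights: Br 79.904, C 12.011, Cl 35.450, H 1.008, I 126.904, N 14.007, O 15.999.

First, the molecular formula is C4H4ClIO (counting implicit H from valence).
  C: 4 × 12.011 = 48.044
  Cl: 1 × 35.450 = 35.450
  H: 4 × 1.008 = 4.032
  I: 1 × 126.904 = 126.904
  O: 1 × 15.999 = 15.999
Sum: 4×12.011 + 1×35.450 + 4×1.008 + 1×126.904 + 1×15.999 = 230.429 → 230.43 g/mol.

230.43 g/mol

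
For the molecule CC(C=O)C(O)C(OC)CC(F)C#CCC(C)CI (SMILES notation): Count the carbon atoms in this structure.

Count every carbon token in the SMILES (each C, including those in ring-closure positions and inside branches).
Carbon count: 14.

14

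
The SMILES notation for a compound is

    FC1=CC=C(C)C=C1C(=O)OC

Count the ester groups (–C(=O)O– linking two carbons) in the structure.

1

The ester motif appears at heavy-atom position 9 in the SMILES.
Ester count: 1.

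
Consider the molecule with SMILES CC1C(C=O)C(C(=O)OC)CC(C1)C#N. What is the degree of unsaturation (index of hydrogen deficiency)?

Molecular formula: C11H15NO3.
DoU = (2C + 2 + N − H − X) / 2, where X is the halogen count and O/S are ignored.
    = (2·11 + 2 + 1 − 15 − 0) / 2 = 10 / 2 = 5.

5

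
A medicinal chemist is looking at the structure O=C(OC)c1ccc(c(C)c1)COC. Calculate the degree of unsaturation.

5

Molecular formula: C11H14O3.
DoU = (2C + 2 + N − H − X) / 2, where X is the halogen count and O/S are ignored.
    = (2·11 + 2 + 0 − 14 − 0) / 2 = 10 / 2 = 5.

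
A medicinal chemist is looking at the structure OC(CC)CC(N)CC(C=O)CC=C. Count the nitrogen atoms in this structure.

Scan the SMILES for N atoms (remember two-letter symbols like Cl and Br are single atoms).
Nitrogen count: 1.

1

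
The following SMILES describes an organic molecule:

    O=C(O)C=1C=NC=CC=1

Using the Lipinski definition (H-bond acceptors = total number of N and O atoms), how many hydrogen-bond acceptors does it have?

3

N atoms: 1; O atoms: 2.
Lipinski HBA = 1 + 2 = 3.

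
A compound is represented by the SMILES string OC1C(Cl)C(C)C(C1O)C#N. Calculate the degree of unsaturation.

3

Degree of unsaturation = (number of rings) + (number of π bonds).
Ring closures in the SMILES: 1.
π bonds: 1 triple bond (each 2 DoU) → 2 DoU from unsaturation.
Total DoU = 1 + 2 = 3.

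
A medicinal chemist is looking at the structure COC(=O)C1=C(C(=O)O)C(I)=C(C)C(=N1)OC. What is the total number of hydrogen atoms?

Walk through each heavy atom and fill implicit hydrogens from standard valence (C 4, N 3, O 2, S 2, halogen 1):
  atom 1: C, bond orders sum to 1 (valence 4) → 3 H
  atom 2: O, bond orders sum to 2 (valence 2) → 0 H
  atom 3: C, bond orders sum to 4 (valence 4) → 0 H
  atom 4: O, bond orders sum to 2 (valence 2) → 0 H
  atom 5: C, bond orders sum to 4 (valence 4) → 0 H
  atom 6: C, bond orders sum to 4 (valence 4) → 0 H
  atom 7: C, bond orders sum to 4 (valence 4) → 0 H
  atom 8: O, bond orders sum to 2 (valence 2) → 0 H
  atom 9: O, bond orders sum to 1 (valence 2) → 1 H
  atom 10: C, bond orders sum to 4 (valence 4) → 0 H
  atom 11: I (halogen, monovalent) → 0 H
  atom 12: C, bond orders sum to 4 (valence 4) → 0 H
  atom 13: C, bond orders sum to 1 (valence 4) → 3 H
  atom 14: C, bond orders sum to 4 (valence 4) → 0 H
  atom 15: N, bond orders sum to 3 (valence 3) → 0 H
  atom 16: O, bond orders sum to 2 (valence 2) → 0 H
  atom 17: C, bond orders sum to 1 (valence 4) → 3 H
Total hydrogens: 10.

10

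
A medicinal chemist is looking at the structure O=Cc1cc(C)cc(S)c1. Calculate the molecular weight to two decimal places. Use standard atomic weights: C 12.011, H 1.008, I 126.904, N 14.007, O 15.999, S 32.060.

First, the molecular formula is C8H8OS (counting implicit H from valence).
  C: 8 × 12.011 = 96.088
  H: 8 × 1.008 = 8.064
  O: 1 × 15.999 = 15.999
  S: 1 × 32.060 = 32.060
Sum: 8×12.011 + 8×1.008 + 1×15.999 + 1×32.060 = 152.211 → 152.21 g/mol.

152.21 g/mol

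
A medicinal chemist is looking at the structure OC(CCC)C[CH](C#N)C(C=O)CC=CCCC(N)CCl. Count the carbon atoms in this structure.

16

Count every carbon token in the SMILES (each C, including those in ring-closure positions and inside branches).
Carbon count: 16.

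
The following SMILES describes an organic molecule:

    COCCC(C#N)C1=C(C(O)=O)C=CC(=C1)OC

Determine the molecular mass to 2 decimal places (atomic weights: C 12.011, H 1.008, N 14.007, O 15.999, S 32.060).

249.27 g/mol

First, the molecular formula is C13H15NO4 (counting implicit H from valence).
  C: 13 × 12.011 = 156.143
  H: 15 × 1.008 = 15.120
  N: 1 × 14.007 = 14.007
  O: 4 × 15.999 = 63.996
Sum: 13×12.011 + 15×1.008 + 1×14.007 + 4×15.999 = 249.266 → 249.27 g/mol.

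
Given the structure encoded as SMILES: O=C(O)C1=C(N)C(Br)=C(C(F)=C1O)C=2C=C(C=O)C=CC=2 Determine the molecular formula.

C14H9BrFNO4

Walk through each heavy atom and fill implicit hydrogens from standard valence (C 4, N 3, O 2, S 2, halogen 1):
  atom 1: O, bond orders sum to 2 (valence 2) → 0 H
  atom 2: C, bond orders sum to 4 (valence 4) → 0 H
  atom 3: O, bond orders sum to 1 (valence 2) → 1 H
  atom 4: C, bond orders sum to 4 (valence 4) → 0 H
  atom 5: C, bond orders sum to 4 (valence 4) → 0 H
  atom 6: N, bond orders sum to 1 (valence 3) → 2 H
  atom 7: C, bond orders sum to 4 (valence 4) → 0 H
  atom 8: Br (halogen, monovalent) → 0 H
  atom 9: C, bond orders sum to 4 (valence 4) → 0 H
  atom 10: C, bond orders sum to 4 (valence 4) → 0 H
  atom 11: F (halogen, monovalent) → 0 H
  atom 12: C, bond orders sum to 4 (valence 4) → 0 H
  atom 13: O, bond orders sum to 1 (valence 2) → 1 H
  atom 14: C, bond orders sum to 4 (valence 4) → 0 H
  atom 15: C, bond orders sum to 3 (valence 4) → 1 H
  atom 16: C, bond orders sum to 4 (valence 4) → 0 H
  atom 17: C, bond orders sum to 3 (valence 4) → 1 H
  atom 18: O, bond orders sum to 2 (valence 2) → 0 H
  atom 19: C, bond orders sum to 3 (valence 4) → 1 H
  atom 20: C, bond orders sum to 3 (valence 4) → 1 H
  atom 21: C, bond orders sum to 3 (valence 4) → 1 H
Totals → C:14, H:9, Br:1, F:1, N:1, O:4.
In Hill order: C14H9BrFNO4.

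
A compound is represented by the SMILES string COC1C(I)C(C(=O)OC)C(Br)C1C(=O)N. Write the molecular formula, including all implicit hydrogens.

C9H13BrINO4

Walk through each heavy atom and fill implicit hydrogens from standard valence (C 4, N 3, O 2, S 2, halogen 1):
  atom 1: C, bond orders sum to 1 (valence 4) → 3 H
  atom 2: O, bond orders sum to 2 (valence 2) → 0 H
  atom 3: C, bond orders sum to 3 (valence 4) → 1 H
  atom 4: C, bond orders sum to 3 (valence 4) → 1 H
  atom 5: I (halogen, monovalent) → 0 H
  atom 6: C, bond orders sum to 3 (valence 4) → 1 H
  atom 7: C, bond orders sum to 4 (valence 4) → 0 H
  atom 8: O, bond orders sum to 2 (valence 2) → 0 H
  atom 9: O, bond orders sum to 2 (valence 2) → 0 H
  atom 10: C, bond orders sum to 1 (valence 4) → 3 H
  atom 11: C, bond orders sum to 3 (valence 4) → 1 H
  atom 12: Br (halogen, monovalent) → 0 H
  atom 13: C, bond orders sum to 3 (valence 4) → 1 H
  atom 14: C, bond orders sum to 4 (valence 4) → 0 H
  atom 15: O, bond orders sum to 2 (valence 2) → 0 H
  atom 16: N, bond orders sum to 1 (valence 3) → 2 H
Totals → C:9, H:13, Br:1, I:1, N:1, O:4.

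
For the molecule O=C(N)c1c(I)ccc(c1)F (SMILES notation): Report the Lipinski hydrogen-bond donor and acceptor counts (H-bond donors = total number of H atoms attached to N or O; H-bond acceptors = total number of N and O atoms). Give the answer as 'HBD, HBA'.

Donors: find every N or O and count the H atoms it carries.
  atom 1 (O): bond orders sum to 2 → 0 H
  atom 3 (N): bond orders sum to 1 → 2 H
Lipinski HBD = 2.
Acceptors: N atoms = 1, O atoms = 1 → HBA = 2.

2, 2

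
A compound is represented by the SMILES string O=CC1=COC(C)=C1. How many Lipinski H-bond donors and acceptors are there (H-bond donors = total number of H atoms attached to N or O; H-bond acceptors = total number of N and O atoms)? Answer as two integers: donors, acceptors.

0, 2

Donors: find every N or O and count the H atoms it carries.
  atom 1 (O): bond orders sum to 2 → 0 H
  atom 5 (O): bond orders sum to 2 → 0 H
Lipinski HBD = 0.
Acceptors: N atoms = 0, O atoms = 2 → HBA = 2.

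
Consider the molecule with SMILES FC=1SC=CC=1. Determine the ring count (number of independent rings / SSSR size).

1

In SMILES, each pair of matching ring-closure digits denotes one ring-closing bond; the number of such bonds equals the number of independent rings.
Ring-closure bonds here: 1.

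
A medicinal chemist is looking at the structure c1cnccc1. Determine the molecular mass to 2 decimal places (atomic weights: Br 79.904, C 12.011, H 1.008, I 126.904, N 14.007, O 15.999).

79.10 g/mol

First, the molecular formula is C5H5N (counting implicit H from valence).
  C: 5 × 12.011 = 60.055
  H: 5 × 1.008 = 5.040
  N: 1 × 14.007 = 14.007
Sum: 5×12.011 + 5×1.008 + 1×14.007 = 79.102 → 79.10 g/mol.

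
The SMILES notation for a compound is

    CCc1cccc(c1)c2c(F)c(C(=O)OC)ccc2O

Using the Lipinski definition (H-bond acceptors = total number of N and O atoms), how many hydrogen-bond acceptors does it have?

3

N atoms: 0; O atoms: 3.
Lipinski HBA = 0 + 3 = 3.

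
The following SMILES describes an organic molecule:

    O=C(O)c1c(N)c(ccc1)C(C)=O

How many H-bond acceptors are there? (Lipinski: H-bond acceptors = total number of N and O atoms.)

N atoms: 1; O atoms: 3.
Lipinski HBA = 1 + 3 = 4.

4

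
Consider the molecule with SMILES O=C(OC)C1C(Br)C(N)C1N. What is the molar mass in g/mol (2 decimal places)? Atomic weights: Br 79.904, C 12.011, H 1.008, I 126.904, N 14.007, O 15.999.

223.07 g/mol

First, the molecular formula is C6H11BrN2O2 (counting implicit H from valence).
  Br: 1 × 79.904 = 79.904
  C: 6 × 12.011 = 72.066
  H: 11 × 1.008 = 11.088
  N: 2 × 14.007 = 28.014
  O: 2 × 15.999 = 31.998
Sum: 1×79.904 + 6×12.011 + 11×1.008 + 2×14.007 + 2×15.999 = 223.070 → 223.07 g/mol.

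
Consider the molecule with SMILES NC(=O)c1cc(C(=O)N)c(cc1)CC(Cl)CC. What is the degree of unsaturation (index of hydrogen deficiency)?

Molecular formula: C12H15ClN2O2.
DoU = (2C + 2 + N − H − X) / 2, where X is the halogen count and O/S are ignored.
    = (2·12 + 2 + 2 − 15 − 1) / 2 = 12 / 2 = 6.

6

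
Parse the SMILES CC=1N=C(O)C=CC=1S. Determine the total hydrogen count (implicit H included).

Walk through each heavy atom and fill implicit hydrogens from standard valence (C 4, N 3, O 2, S 2, halogen 1):
  atom 1: C, bond orders sum to 1 (valence 4) → 3 H
  atom 2: C, bond orders sum to 4 (valence 4) → 0 H
  atom 3: N, bond orders sum to 3 (valence 3) → 0 H
  atom 4: C, bond orders sum to 4 (valence 4) → 0 H
  atom 5: O, bond orders sum to 1 (valence 2) → 1 H
  atom 6: C, bond orders sum to 3 (valence 4) → 1 H
  atom 7: C, bond orders sum to 3 (valence 4) → 1 H
  atom 8: C, bond orders sum to 4 (valence 4) → 0 H
  atom 9: S, bond orders sum to 1 (valence 2) → 1 H
Total hydrogens: 7.

7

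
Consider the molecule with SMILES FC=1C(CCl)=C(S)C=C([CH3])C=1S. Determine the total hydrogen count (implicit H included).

Walk through each heavy atom and fill implicit hydrogens from standard valence (C 4, N 3, O 2, S 2, halogen 1):
  atom 1: F (halogen, monovalent) → 0 H
  atom 2: C, bond orders sum to 4 (valence 4) → 0 H
  atom 3: C, bond orders sum to 4 (valence 4) → 0 H
  atom 4: C, bond orders sum to 2 (valence 4) → 2 H
  atom 5: Cl (halogen, monovalent) → 0 H
  atom 6: C, bond orders sum to 4 (valence 4) → 0 H
  atom 7: S, bond orders sum to 1 (valence 2) → 1 H
  atom 8: C, bond orders sum to 3 (valence 4) → 1 H
  atom 9: C, bond orders sum to 4 (valence 4) → 0 H
  atom 10: C with explicit H count 3
  atom 11: C, bond orders sum to 4 (valence 4) → 0 H
  atom 12: S, bond orders sum to 1 (valence 2) → 1 H
Total hydrogens: 8.

8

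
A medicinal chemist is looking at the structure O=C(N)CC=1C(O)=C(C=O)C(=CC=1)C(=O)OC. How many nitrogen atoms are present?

1

Scan the SMILES for N atoms (remember two-letter symbols like Cl and Br are single atoms).
Nitrogen count: 1.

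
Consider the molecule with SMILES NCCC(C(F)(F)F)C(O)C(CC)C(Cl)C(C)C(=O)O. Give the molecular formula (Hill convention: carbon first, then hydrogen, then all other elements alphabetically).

Walk through each heavy atom and fill implicit hydrogens from standard valence (C 4, N 3, O 2, S 2, halogen 1):
  atom 1: N, bond orders sum to 1 (valence 3) → 2 H
  atom 2: C, bond orders sum to 2 (valence 4) → 2 H
  atom 3: C, bond orders sum to 2 (valence 4) → 2 H
  atom 4: C, bond orders sum to 3 (valence 4) → 1 H
  atom 5: C, bond orders sum to 4 (valence 4) → 0 H
  atom 6: F (halogen, monovalent) → 0 H
  atom 7: F (halogen, monovalent) → 0 H
  atom 8: F (halogen, monovalent) → 0 H
  atom 9: C, bond orders sum to 3 (valence 4) → 1 H
  atom 10: O, bond orders sum to 1 (valence 2) → 1 H
  atom 11: C, bond orders sum to 3 (valence 4) → 1 H
  atom 12: C, bond orders sum to 2 (valence 4) → 2 H
  atom 13: C, bond orders sum to 1 (valence 4) → 3 H
  atom 14: C, bond orders sum to 3 (valence 4) → 1 H
  atom 15: Cl (halogen, monovalent) → 0 H
  atom 16: C, bond orders sum to 3 (valence 4) → 1 H
  atom 17: C, bond orders sum to 1 (valence 4) → 3 H
  atom 18: C, bond orders sum to 4 (valence 4) → 0 H
  atom 19: O, bond orders sum to 2 (valence 2) → 0 H
  atom 20: O, bond orders sum to 1 (valence 2) → 1 H
Totals → C:12, H:21, Cl:1, F:3, N:1, O:3.

C12H21ClF3NO3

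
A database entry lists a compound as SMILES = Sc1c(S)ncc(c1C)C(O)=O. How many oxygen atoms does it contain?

Scan the SMILES for O atoms (remember two-letter symbols like Cl and Br are single atoms).
Oxygen count: 2.

2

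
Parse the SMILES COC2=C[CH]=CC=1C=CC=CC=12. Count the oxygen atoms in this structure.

1

Scan the SMILES for O atoms (remember two-letter symbols like Cl and Br are single atoms).
Oxygen count: 1.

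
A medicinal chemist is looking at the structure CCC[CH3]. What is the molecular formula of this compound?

C4H10

Walk through each heavy atom and fill implicit hydrogens from standard valence (C 4, N 3, O 2, S 2, halogen 1):
  atom 1: C, bond orders sum to 1 (valence 4) → 3 H
  atom 2: C, bond orders sum to 2 (valence 4) → 2 H
  atom 3: C, bond orders sum to 2 (valence 4) → 2 H
  atom 4: C with explicit H count 3
Totals → C:4, H:10.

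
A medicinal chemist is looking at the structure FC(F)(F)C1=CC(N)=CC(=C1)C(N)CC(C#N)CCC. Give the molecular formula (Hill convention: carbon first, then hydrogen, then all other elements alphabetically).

C14H18F3N3

Walk through each heavy atom and fill implicit hydrogens from standard valence (C 4, N 3, O 2, S 2, halogen 1):
  atom 1: F (halogen, monovalent) → 0 H
  atom 2: C, bond orders sum to 4 (valence 4) → 0 H
  atom 3: F (halogen, monovalent) → 0 H
  atom 4: F (halogen, monovalent) → 0 H
  atom 5: C, bond orders sum to 4 (valence 4) → 0 H
  atom 6: C, bond orders sum to 3 (valence 4) → 1 H
  atom 7: C, bond orders sum to 4 (valence 4) → 0 H
  atom 8: N, bond orders sum to 1 (valence 3) → 2 H
  atom 9: C, bond orders sum to 3 (valence 4) → 1 H
  atom 10: C, bond orders sum to 4 (valence 4) → 0 H
  atom 11: C, bond orders sum to 3 (valence 4) → 1 H
  atom 12: C, bond orders sum to 3 (valence 4) → 1 H
  atom 13: N, bond orders sum to 1 (valence 3) → 2 H
  atom 14: C, bond orders sum to 2 (valence 4) → 2 H
  atom 15: C, bond orders sum to 3 (valence 4) → 1 H
  atom 16: C, bond orders sum to 4 (valence 4) → 0 H
  atom 17: N, bond orders sum to 3 (valence 3) → 0 H
  atom 18: C, bond orders sum to 2 (valence 4) → 2 H
  atom 19: C, bond orders sum to 2 (valence 4) → 2 H
  atom 20: C, bond orders sum to 1 (valence 4) → 3 H
Totals → C:14, H:18, F:3, N:3.
In Hill order: C14H18F3N3.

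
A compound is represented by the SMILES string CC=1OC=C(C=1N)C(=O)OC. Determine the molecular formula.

C7H9NO3

Walk through each heavy atom and fill implicit hydrogens from standard valence (C 4, N 3, O 2, S 2, halogen 1):
  atom 1: C, bond orders sum to 1 (valence 4) → 3 H
  atom 2: C, bond orders sum to 4 (valence 4) → 0 H
  atom 3: O, bond orders sum to 2 (valence 2) → 0 H
  atom 4: C, bond orders sum to 3 (valence 4) → 1 H
  atom 5: C, bond orders sum to 4 (valence 4) → 0 H
  atom 6: C, bond orders sum to 4 (valence 4) → 0 H
  atom 7: N, bond orders sum to 1 (valence 3) → 2 H
  atom 8: C, bond orders sum to 4 (valence 4) → 0 H
  atom 9: O, bond orders sum to 2 (valence 2) → 0 H
  atom 10: O, bond orders sum to 2 (valence 2) → 0 H
  atom 11: C, bond orders sum to 1 (valence 4) → 3 H
Totals → C:7, H:9, N:1, O:3.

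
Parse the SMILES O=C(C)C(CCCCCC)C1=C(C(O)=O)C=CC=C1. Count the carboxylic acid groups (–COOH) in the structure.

1

The carboxylic acid motif appears at heavy-atom position 13 in the SMILES.
Other groups present: 1 ketone.
Carboxylic acid count: 1.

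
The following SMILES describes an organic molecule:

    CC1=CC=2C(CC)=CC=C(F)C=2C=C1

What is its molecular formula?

Walk through each heavy atom and fill implicit hydrogens from standard valence (C 4, N 3, O 2, S 2, halogen 1):
  atom 1: C, bond orders sum to 1 (valence 4) → 3 H
  atom 2: C, bond orders sum to 4 (valence 4) → 0 H
  atom 3: C, bond orders sum to 3 (valence 4) → 1 H
  atom 4: C, bond orders sum to 4 (valence 4) → 0 H
  atom 5: C, bond orders sum to 4 (valence 4) → 0 H
  atom 6: C, bond orders sum to 2 (valence 4) → 2 H
  atom 7: C, bond orders sum to 1 (valence 4) → 3 H
  atom 8: C, bond orders sum to 3 (valence 4) → 1 H
  atom 9: C, bond orders sum to 3 (valence 4) → 1 H
  atom 10: C, bond orders sum to 4 (valence 4) → 0 H
  atom 11: F (halogen, monovalent) → 0 H
  atom 12: C, bond orders sum to 4 (valence 4) → 0 H
  atom 13: C, bond orders sum to 3 (valence 4) → 1 H
  atom 14: C, bond orders sum to 3 (valence 4) → 1 H
Totals → C:13, H:13, F:1.
In Hill order: C13H13F.

C13H13F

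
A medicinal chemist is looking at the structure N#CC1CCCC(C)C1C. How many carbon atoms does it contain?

Count every carbon token in the SMILES (each C, including those in ring-closure positions and inside branches).
Carbon count: 9.

9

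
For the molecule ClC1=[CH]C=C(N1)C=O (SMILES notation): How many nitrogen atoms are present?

1

Scan the SMILES for N atoms (remember two-letter symbols like Cl and Br are single atoms).
Nitrogen count: 1.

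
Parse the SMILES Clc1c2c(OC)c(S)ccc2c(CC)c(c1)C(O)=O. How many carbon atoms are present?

Count every carbon token in the SMILES (each C, including those in ring-closure positions and inside branches).
Carbon count: 14.

14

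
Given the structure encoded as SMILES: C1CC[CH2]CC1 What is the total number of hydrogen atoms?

Walk through each heavy atom and fill implicit hydrogens from standard valence (C 4, N 3, O 2, S 2, halogen 1):
  atom 1: C, bond orders sum to 2 (valence 4) → 2 H
  atom 2: C, bond orders sum to 2 (valence 4) → 2 H
  atom 3: C, bond orders sum to 2 (valence 4) → 2 H
  atom 4: C with explicit H count 2
  atom 5: C, bond orders sum to 2 (valence 4) → 2 H
  atom 6: C, bond orders sum to 2 (valence 4) → 2 H
Total hydrogens: 12.

12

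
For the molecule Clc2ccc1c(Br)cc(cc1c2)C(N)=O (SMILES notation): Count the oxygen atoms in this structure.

Scan the SMILES for O atoms (remember two-letter symbols like Cl and Br are single atoms).
Oxygen count: 1.

1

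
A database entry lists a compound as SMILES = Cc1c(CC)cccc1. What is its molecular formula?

C9H12

Walk through each heavy atom and fill implicit hydrogens from standard valence (C 4, N 3, O 2, S 2, halogen 1); for lowercase aromatic atoms, an aromatic c carries 1 H when it has two neighbours and 0 H with three, and aromatic n carries 0 H:
  atom 1: C, bond orders sum to 1 (valence 4) → 3 H
  atom 2: aromatic c, 3 neighbours → 0 H
  atom 3: aromatic c, 3 neighbours → 0 H
  atom 4: C, bond orders sum to 2 (valence 4) → 2 H
  atom 5: C, bond orders sum to 1 (valence 4) → 3 H
  atom 6: aromatic c, 2 neighbours → 1 H
  atom 7: aromatic c, 2 neighbours → 1 H
  atom 8: aromatic c, 2 neighbours → 1 H
  atom 9: aromatic c, 2 neighbours → 1 H
Totals → C:9, H:12.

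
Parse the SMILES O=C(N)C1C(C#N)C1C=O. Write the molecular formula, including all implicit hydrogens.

C6H6N2O2

Walk through each heavy atom and fill implicit hydrogens from standard valence (C 4, N 3, O 2, S 2, halogen 1):
  atom 1: O, bond orders sum to 2 (valence 2) → 0 H
  atom 2: C, bond orders sum to 4 (valence 4) → 0 H
  atom 3: N, bond orders sum to 1 (valence 3) → 2 H
  atom 4: C, bond orders sum to 3 (valence 4) → 1 H
  atom 5: C, bond orders sum to 3 (valence 4) → 1 H
  atom 6: C, bond orders sum to 4 (valence 4) → 0 H
  atom 7: N, bond orders sum to 3 (valence 3) → 0 H
  atom 8: C, bond orders sum to 3 (valence 4) → 1 H
  atom 9: C, bond orders sum to 3 (valence 4) → 1 H
  atom 10: O, bond orders sum to 2 (valence 2) → 0 H
Totals → C:6, H:6, N:2, O:2.
In Hill order: C6H6N2O2.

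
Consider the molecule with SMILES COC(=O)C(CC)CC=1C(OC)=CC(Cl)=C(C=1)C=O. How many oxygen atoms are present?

4

Scan the SMILES for O atoms (remember two-letter symbols like Cl and Br are single atoms).
Oxygen count: 4.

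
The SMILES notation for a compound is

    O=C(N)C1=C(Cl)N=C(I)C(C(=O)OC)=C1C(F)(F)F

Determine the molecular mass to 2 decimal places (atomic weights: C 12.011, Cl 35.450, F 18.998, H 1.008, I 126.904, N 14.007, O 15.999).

408.50 g/mol

First, the molecular formula is C9H5ClF3IN2O3 (counting implicit H from valence).
  C: 9 × 12.011 = 108.099
  Cl: 1 × 35.450 = 35.450
  F: 3 × 18.998 = 56.994
  H: 5 × 1.008 = 5.040
  I: 1 × 126.904 = 126.904
  N: 2 × 14.007 = 28.014
  O: 3 × 15.999 = 47.997
Sum: 9×12.011 + 1×35.450 + 3×18.998 + 5×1.008 + 1×126.904 + 2×14.007 + 3×15.999 = 408.498 → 408.50 g/mol.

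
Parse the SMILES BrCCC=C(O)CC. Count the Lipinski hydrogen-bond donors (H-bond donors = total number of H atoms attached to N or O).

1

Donors: find every N or O and count the H atoms it carries.
  atom 6 (O): bond orders sum to 1 → 1 H
Lipinski HBD = 1.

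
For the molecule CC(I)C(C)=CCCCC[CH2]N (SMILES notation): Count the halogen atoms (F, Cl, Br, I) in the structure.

1

Halogen atoms appear at heavy-atom position 3 (1×I).
Other groups present: 1 alkene, 1 primary amine.
Halogen count: 1.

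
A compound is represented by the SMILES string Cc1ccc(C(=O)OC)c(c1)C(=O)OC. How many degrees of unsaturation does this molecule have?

Molecular formula: C11H12O4.
DoU = (2C + 2 + N − H − X) / 2, where X is the halogen count and O/S are ignored.
    = (2·11 + 2 + 0 − 12 − 0) / 2 = 12 / 2 = 6.

6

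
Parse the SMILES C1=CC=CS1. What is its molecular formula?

Walk through each heavy atom and fill implicit hydrogens from standard valence (C 4, N 3, O 2, S 2, halogen 1):
  atom 1: C, bond orders sum to 3 (valence 4) → 1 H
  atom 2: C, bond orders sum to 3 (valence 4) → 1 H
  atom 3: C, bond orders sum to 3 (valence 4) → 1 H
  atom 4: C, bond orders sum to 3 (valence 4) → 1 H
  atom 5: S, bond orders sum to 2 (valence 2) → 0 H
Totals → C:4, H:4, S:1.

C4H4S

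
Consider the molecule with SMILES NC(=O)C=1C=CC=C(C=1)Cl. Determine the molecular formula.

Walk through each heavy atom and fill implicit hydrogens from standard valence (C 4, N 3, O 2, S 2, halogen 1):
  atom 1: N, bond orders sum to 1 (valence 3) → 2 H
  atom 2: C, bond orders sum to 4 (valence 4) → 0 H
  atom 3: O, bond orders sum to 2 (valence 2) → 0 H
  atom 4: C, bond orders sum to 4 (valence 4) → 0 H
  atom 5: C, bond orders sum to 3 (valence 4) → 1 H
  atom 6: C, bond orders sum to 3 (valence 4) → 1 H
  atom 7: C, bond orders sum to 3 (valence 4) → 1 H
  atom 8: C, bond orders sum to 4 (valence 4) → 0 H
  atom 9: C, bond orders sum to 3 (valence 4) → 1 H
  atom 10: Cl (halogen, monovalent) → 0 H
Totals → C:7, H:6, Cl:1, N:1, O:1.
In Hill order: C7H6ClNO.

C7H6ClNO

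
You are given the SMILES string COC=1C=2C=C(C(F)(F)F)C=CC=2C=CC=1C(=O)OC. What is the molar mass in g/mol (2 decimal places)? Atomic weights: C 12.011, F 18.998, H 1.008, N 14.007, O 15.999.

284.23 g/mol

First, the molecular formula is C14H11F3O3 (counting implicit H from valence).
  C: 14 × 12.011 = 168.154
  F: 3 × 18.998 = 56.994
  H: 11 × 1.008 = 11.088
  O: 3 × 15.999 = 47.997
Sum: 14×12.011 + 3×18.998 + 11×1.008 + 3×15.999 = 284.233 → 284.23 g/mol.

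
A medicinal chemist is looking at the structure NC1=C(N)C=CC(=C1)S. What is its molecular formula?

Walk through each heavy atom and fill implicit hydrogens from standard valence (C 4, N 3, O 2, S 2, halogen 1):
  atom 1: N, bond orders sum to 1 (valence 3) → 2 H
  atom 2: C, bond orders sum to 4 (valence 4) → 0 H
  atom 3: C, bond orders sum to 4 (valence 4) → 0 H
  atom 4: N, bond orders sum to 1 (valence 3) → 2 H
  atom 5: C, bond orders sum to 3 (valence 4) → 1 H
  atom 6: C, bond orders sum to 3 (valence 4) → 1 H
  atom 7: C, bond orders sum to 4 (valence 4) → 0 H
  atom 8: C, bond orders sum to 3 (valence 4) → 1 H
  atom 9: S, bond orders sum to 1 (valence 2) → 1 H
Totals → C:6, H:8, N:2, S:1.
In Hill order: C6H8N2S.

C6H8N2S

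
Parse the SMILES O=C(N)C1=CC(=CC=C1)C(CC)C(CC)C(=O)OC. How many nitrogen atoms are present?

1

Scan the SMILES for N atoms (remember two-letter symbols like Cl and Br are single atoms).
Nitrogen count: 1.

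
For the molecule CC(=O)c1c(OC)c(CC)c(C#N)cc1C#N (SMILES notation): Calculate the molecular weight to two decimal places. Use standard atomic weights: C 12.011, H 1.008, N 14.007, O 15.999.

228.25 g/mol

First, the molecular formula is C13H12N2O2 (counting implicit H from valence).
  C: 13 × 12.011 = 156.143
  H: 12 × 1.008 = 12.096
  N: 2 × 14.007 = 28.014
  O: 2 × 15.999 = 31.998
Sum: 13×12.011 + 12×1.008 + 2×14.007 + 2×15.999 = 228.251 → 228.25 g/mol.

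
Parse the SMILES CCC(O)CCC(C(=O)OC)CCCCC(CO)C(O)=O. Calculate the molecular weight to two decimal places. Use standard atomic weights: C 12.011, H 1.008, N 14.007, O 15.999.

304.38 g/mol

First, the molecular formula is C15H28O6 (counting implicit H from valence).
  C: 15 × 12.011 = 180.165
  H: 28 × 1.008 = 28.224
  O: 6 × 15.999 = 95.994
Sum: 15×12.011 + 28×1.008 + 6×15.999 = 304.383 → 304.38 g/mol.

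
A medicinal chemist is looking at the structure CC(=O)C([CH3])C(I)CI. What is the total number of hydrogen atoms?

10

Walk through each heavy atom and fill implicit hydrogens from standard valence (C 4, N 3, O 2, S 2, halogen 1):
  atom 1: C, bond orders sum to 1 (valence 4) → 3 H
  atom 2: C, bond orders sum to 4 (valence 4) → 0 H
  atom 3: O, bond orders sum to 2 (valence 2) → 0 H
  atom 4: C, bond orders sum to 3 (valence 4) → 1 H
  atom 5: C with explicit H count 3
  atom 6: C, bond orders sum to 3 (valence 4) → 1 H
  atom 7: I (halogen, monovalent) → 0 H
  atom 8: C, bond orders sum to 2 (valence 4) → 2 H
  atom 9: I (halogen, monovalent) → 0 H
Total hydrogens: 10.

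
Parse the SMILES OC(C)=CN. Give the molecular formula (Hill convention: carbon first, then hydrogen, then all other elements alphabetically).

C3H7NO

Walk through each heavy atom and fill implicit hydrogens from standard valence (C 4, N 3, O 2, S 2, halogen 1):
  atom 1: O, bond orders sum to 1 (valence 2) → 1 H
  atom 2: C, bond orders sum to 4 (valence 4) → 0 H
  atom 3: C, bond orders sum to 1 (valence 4) → 3 H
  atom 4: C, bond orders sum to 3 (valence 4) → 1 H
  atom 5: N, bond orders sum to 1 (valence 3) → 2 H
Totals → C:3, H:7, N:1, O:1.
In Hill order: C3H7NO.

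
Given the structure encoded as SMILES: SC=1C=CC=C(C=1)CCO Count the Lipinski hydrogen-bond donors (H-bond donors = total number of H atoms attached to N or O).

1

Donors: find every N or O and count the H atoms it carries.
  atom 10 (O): bond orders sum to 1 → 1 H
Lipinski HBD = 1.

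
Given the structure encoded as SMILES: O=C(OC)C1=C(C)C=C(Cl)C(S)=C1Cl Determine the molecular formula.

Walk through each heavy atom and fill implicit hydrogens from standard valence (C 4, N 3, O 2, S 2, halogen 1):
  atom 1: O, bond orders sum to 2 (valence 2) → 0 H
  atom 2: C, bond orders sum to 4 (valence 4) → 0 H
  atom 3: O, bond orders sum to 2 (valence 2) → 0 H
  atom 4: C, bond orders sum to 1 (valence 4) → 3 H
  atom 5: C, bond orders sum to 4 (valence 4) → 0 H
  atom 6: C, bond orders sum to 4 (valence 4) → 0 H
  atom 7: C, bond orders sum to 1 (valence 4) → 3 H
  atom 8: C, bond orders sum to 3 (valence 4) → 1 H
  atom 9: C, bond orders sum to 4 (valence 4) → 0 H
  atom 10: Cl (halogen, monovalent) → 0 H
  atom 11: C, bond orders sum to 4 (valence 4) → 0 H
  atom 12: S, bond orders sum to 1 (valence 2) → 1 H
  atom 13: C, bond orders sum to 4 (valence 4) → 0 H
  atom 14: Cl (halogen, monovalent) → 0 H
Totals → C:9, H:8, Cl:2, O:2, S:1.

C9H8Cl2O2S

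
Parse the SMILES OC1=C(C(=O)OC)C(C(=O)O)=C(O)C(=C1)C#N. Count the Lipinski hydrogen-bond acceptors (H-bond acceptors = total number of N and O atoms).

7

N atoms: 1; O atoms: 6.
Lipinski HBA = 1 + 6 = 7.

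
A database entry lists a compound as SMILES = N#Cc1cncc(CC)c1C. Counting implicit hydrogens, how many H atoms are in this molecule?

10

Walk through each heavy atom and fill implicit hydrogens from standard valence (C 4, N 3, O 2, S 2, halogen 1); for lowercase aromatic atoms, an aromatic c carries 1 H when it has two neighbours and 0 H with three, and aromatic n carries 0 H:
  atom 1: N, bond orders sum to 3 (valence 3) → 0 H
  atom 2: C, bond orders sum to 4 (valence 4) → 0 H
  atom 3: aromatic c, 3 neighbours → 0 H
  atom 4: aromatic c, 2 neighbours → 1 H
  atom 5: aromatic n, 2 neighbours → 0 H
  atom 6: aromatic c, 2 neighbours → 1 H
  atom 7: aromatic c, 3 neighbours → 0 H
  atom 8: C, bond orders sum to 2 (valence 4) → 2 H
  atom 9: C, bond orders sum to 1 (valence 4) → 3 H
  atom 10: aromatic c, 3 neighbours → 0 H
  atom 11: C, bond orders sum to 1 (valence 4) → 3 H
Total hydrogens: 10.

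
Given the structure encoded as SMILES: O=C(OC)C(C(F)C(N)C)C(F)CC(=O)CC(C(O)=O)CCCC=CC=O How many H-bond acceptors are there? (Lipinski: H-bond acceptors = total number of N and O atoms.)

N atoms: 1; O atoms: 6.
Lipinski HBA = 1 + 6 = 7.

7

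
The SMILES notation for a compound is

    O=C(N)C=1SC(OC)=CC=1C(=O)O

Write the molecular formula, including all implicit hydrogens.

Walk through each heavy atom and fill implicit hydrogens from standard valence (C 4, N 3, O 2, S 2, halogen 1):
  atom 1: O, bond orders sum to 2 (valence 2) → 0 H
  atom 2: C, bond orders sum to 4 (valence 4) → 0 H
  atom 3: N, bond orders sum to 1 (valence 3) → 2 H
  atom 4: C, bond orders sum to 4 (valence 4) → 0 H
  atom 5: S, bond orders sum to 2 (valence 2) → 0 H
  atom 6: C, bond orders sum to 4 (valence 4) → 0 H
  atom 7: O, bond orders sum to 2 (valence 2) → 0 H
  atom 8: C, bond orders sum to 1 (valence 4) → 3 H
  atom 9: C, bond orders sum to 3 (valence 4) → 1 H
  atom 10: C, bond orders sum to 4 (valence 4) → 0 H
  atom 11: C, bond orders sum to 4 (valence 4) → 0 H
  atom 12: O, bond orders sum to 2 (valence 2) → 0 H
  atom 13: O, bond orders sum to 1 (valence 2) → 1 H
Totals → C:7, H:7, N:1, O:4, S:1.

C7H7NO4S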